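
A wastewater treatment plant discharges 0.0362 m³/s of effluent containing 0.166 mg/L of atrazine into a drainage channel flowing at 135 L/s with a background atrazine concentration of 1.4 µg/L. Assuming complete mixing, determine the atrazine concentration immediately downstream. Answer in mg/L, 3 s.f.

135 L/s = 0.135 m³/s.
1.4 µg/L = 0.0014 mg/L.
Conservation of mass across the mixing zone: C = (0.0362·0.166 + 0.135·0.0014) / (0.0362 + 0.135) = 0.006198/0.1712 = 0.0362 mg/L.

0.0362 mg/L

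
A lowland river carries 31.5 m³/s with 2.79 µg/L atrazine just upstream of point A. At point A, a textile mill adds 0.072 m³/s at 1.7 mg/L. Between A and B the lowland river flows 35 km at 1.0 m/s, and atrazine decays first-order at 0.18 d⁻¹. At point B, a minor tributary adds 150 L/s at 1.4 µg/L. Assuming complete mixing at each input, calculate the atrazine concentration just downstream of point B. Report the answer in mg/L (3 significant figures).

0.00617 mg/L

2.79 µg/L = 0.00279 mg/L.
After input A: C = (31.5·0.00279 + 0.072·1.7) / 31.57 = 0.00666 mg/L.
Over the 35 km reach to input B (t = 3.5e+04 s = 0.4051 d), decay gives C = 0.00666·exp(−0.18·0.4051) = 0.006192 mg/L.
150 L/s = 0.15 m³/s.
1.4 µg/L = 0.0014 mg/L.
After input B: C = (31.57·0.006192 + 0.15·0.0014) / 31.72 = 0.006169 mg/L.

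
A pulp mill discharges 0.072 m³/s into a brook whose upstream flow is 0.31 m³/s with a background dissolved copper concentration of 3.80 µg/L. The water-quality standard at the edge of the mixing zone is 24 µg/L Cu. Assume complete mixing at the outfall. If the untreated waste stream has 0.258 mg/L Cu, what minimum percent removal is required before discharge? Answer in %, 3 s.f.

57.0 %

3.80 µg/L = 0.0038 mg/L.
24 µg/L = 0.024 mg/L.
Mass balance: 0.024·0.382 = 0.072·Cₑ + 0.31·0.0038.
Cₑ = (0.009168 − 0.001178) / 0.072 = 0.111 mg/L.
Required removal = 1 − 0.111/0.258 = 56.99 %.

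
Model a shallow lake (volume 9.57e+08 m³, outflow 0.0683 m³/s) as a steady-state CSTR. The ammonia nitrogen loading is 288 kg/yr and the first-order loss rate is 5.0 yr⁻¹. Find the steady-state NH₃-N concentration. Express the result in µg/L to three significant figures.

0.0602 µg/L

Outflow Q = 0.0683 m³/s × 3.156e+07 s/yr = 2.155e+06 m³/yr.
Steady-state CSTR mass balance: W = Q·C + k·V·C, so C = W/(Q + kV).
Q + kV = 2.155e+06 + 5.0·9.57e+08 = 4.787e+09 m³/yr.
C = 288/4.787e+09 = 6.016e-08 kg/m³ = 6.016e-05 mg/L = 0.06016 µg/L.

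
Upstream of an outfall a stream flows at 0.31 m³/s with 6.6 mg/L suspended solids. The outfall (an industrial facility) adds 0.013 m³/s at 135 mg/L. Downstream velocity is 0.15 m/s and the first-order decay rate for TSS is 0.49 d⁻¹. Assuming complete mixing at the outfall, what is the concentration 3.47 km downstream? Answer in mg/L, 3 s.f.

10.3 mg/L

After complete mixing, C₀ = (0.013·135 + 0.31·6.6) / 0.323 = 11.77 mg/L.
Travel time t = 3470 m / 0.15 m/s = 2.313e+04 s = 0.2677 d.
C = 11.77·exp(−0.49·0.2677) = 11.77·0.877 = 10.32 mg/L.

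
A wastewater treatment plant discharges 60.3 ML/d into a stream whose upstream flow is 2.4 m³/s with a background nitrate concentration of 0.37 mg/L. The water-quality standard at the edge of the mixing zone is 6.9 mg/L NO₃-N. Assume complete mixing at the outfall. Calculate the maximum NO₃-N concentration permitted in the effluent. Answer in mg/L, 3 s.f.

60.3 ML/d = 0.6979 m³/s.
Mass balance: 6.9·3.098 = 0.6979·Cₑ + 2.4·0.37.
Cₑ = (21.38 − 0.888) / 0.6979 = 29.36 mg/L.

29.4 mg/L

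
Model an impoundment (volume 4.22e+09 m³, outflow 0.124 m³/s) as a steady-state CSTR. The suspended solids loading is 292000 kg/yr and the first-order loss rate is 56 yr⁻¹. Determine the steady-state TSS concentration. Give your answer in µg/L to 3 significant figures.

Outflow Q = 0.124 m³/s × 3.156e+07 s/yr = 3.913e+06 m³/yr.
Steady-state CSTR mass balance: W = Q·C + k·V·C, so C = W/(Q + kV).
Q + kV = 3.913e+06 + 56·4.22e+09 = 2.363e+11 m³/yr.
C = 292000/2.363e+11 = 1.236e-06 kg/m³ = 0.001236 mg/L = 1.236 µg/L.

1.24 µg/L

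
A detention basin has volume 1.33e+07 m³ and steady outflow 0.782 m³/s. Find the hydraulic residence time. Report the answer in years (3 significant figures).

0.539 yr

Q = 0.782 m³/s × 3.156e+07 s/yr = 2.468e+07 m³/yr.
Hydraulic residence time τ = V/Q = 1.33e+07/2.468e+07 = 0.5389 yr.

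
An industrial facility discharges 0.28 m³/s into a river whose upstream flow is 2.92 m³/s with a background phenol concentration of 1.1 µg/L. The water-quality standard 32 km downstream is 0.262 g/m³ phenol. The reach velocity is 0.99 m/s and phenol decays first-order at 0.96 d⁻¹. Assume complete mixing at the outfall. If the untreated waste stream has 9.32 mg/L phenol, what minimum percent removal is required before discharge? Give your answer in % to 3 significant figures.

1.1 µg/L = 0.0011 mg/L.
Travel time to the compliance point: t = 3.2e+04/0.99 = 3.232e+04 s = 0.3741 d; decay factor exp(−0.96·0.3741) = 0.6983.
So the concentration just after mixing may be at most 0.262/0.6983 = 0.3752 mg/L.
Mass balance: 0.3752·3.2 = 0.28·Cₑ + 2.92·0.0011.
Cₑ = (1.201 − 0.003212) / 0.28 = 4.277 mg/L.
Required removal = 1 − 4.277/9.32 = 54.11 %.

54.1 %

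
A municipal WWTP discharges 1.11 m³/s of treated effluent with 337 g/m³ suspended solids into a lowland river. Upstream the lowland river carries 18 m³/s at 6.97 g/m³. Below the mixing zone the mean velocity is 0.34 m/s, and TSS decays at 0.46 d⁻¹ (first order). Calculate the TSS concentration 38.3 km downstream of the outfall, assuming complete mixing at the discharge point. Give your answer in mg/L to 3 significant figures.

After complete mixing, C₀ = (1.11·337 + 18·6.97) / 19.11 = 26.14 mg/L.
Travel time t = 3.83e+04 m / 0.34 m/s = 1.126e+05 s = 1.304 d.
C = 26.14·exp(−0.46·1.304) = 26.14·0.549 = 14.35 mg/L.

14.3 mg/L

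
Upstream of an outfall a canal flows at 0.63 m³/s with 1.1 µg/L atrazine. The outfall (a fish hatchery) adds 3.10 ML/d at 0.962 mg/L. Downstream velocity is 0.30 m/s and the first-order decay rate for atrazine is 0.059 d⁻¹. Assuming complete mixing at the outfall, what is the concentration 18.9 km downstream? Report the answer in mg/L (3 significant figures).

0.0506 mg/L

3.10 ML/d = 0.03588 m³/s.
1.1 µg/L = 0.0011 mg/L.
After complete mixing, C₀ = (0.03588·0.962 + 0.63·0.0011) / 0.6659 = 0.05288 mg/L.
Travel time t = 1.89e+04 m / 0.30 m/s = 6.3e+04 s = 0.7292 d.
C = 0.05288·exp(−0.059·0.7292) = 0.05288·0.9579 = 0.05065 mg/L.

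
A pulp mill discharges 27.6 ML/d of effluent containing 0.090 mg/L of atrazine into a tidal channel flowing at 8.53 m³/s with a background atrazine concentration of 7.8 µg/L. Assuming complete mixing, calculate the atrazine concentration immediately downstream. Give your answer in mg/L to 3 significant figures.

27.6 ML/d = 0.3194 m³/s.
7.8 µg/L = 0.0078 mg/L.
Conservation of mass across the mixing zone: C = (0.3194·0.09 + 8.53·0.0078) / (0.3194 + 8.53) = 0.09528/8.849 = 0.01077 mg/L.

0.0108 mg/L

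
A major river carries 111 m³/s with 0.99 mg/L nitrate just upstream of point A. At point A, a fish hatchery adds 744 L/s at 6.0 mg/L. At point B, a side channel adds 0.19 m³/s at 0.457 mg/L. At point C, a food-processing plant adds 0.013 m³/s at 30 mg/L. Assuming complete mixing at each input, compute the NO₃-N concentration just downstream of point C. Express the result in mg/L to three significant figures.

1.03 mg/L

744 L/s = 0.744 m³/s.
After input A: C = (111·0.99 + 0.744·6) / 111.7 = 1.023 mg/L.
After input B: C = (111.7·1.023 + 0.19·0.457) / 111.9 = 1.022 mg/L.
After input C: C = (111.9·1.022 + 0.013·30) / 111.9 = 1.026 mg/L.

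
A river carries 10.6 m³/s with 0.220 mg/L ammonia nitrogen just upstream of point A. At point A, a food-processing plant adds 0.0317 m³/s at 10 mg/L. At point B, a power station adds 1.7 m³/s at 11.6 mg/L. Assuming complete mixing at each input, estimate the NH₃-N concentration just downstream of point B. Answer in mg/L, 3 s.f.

1.81 mg/L

After input A: C = (10.6·0.22 + 0.0317·10) / 10.63 = 0.2492 mg/L.
After input B: C = (10.63·0.2492 + 1.7·11.6) / 12.33 = 1.814 mg/L.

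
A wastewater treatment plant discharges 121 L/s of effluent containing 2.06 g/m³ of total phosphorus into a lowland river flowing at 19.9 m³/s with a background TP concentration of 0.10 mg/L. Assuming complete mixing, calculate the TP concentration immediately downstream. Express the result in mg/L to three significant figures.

121 L/s = 0.121 m³/s.
Flow-weighted mixing gives C = (0.121·2.06 + 19.9·0.1) / (0.121 + 19.9) = 2.239/20.02 = 0.1118 mg/L.

0.112 mg/L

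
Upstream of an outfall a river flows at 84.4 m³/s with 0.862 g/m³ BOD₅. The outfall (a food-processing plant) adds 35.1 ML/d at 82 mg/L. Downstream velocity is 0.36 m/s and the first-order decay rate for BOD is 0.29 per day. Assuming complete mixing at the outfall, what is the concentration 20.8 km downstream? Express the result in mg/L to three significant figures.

35.1 ML/d = 0.4062 m³/s.
After complete mixing, C₀ = (0.4062·82 + 84.4·0.862) / 84.81 = 1.251 mg/L.
Travel time t = 2.08e+04 m / 0.36 m/s = 5.778e+04 s = 0.6687 d.
C = 1.251·exp(−0.29·0.6687) = 1.251·0.8237 = 1.03 mg/L.

1.03 mg/L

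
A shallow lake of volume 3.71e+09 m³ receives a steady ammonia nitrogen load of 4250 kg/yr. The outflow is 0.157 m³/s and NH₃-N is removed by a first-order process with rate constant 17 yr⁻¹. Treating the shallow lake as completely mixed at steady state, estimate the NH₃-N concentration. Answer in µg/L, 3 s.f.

Outflow Q = 0.157 m³/s × 3.156e+07 s/yr = 4.955e+06 m³/yr.
Steady-state CSTR mass balance: W = Q·C + k·V·C, so C = W/(Q + kV).
Q + kV = 4.955e+06 + 17·3.71e+09 = 6.307e+10 m³/yr.
C = 4250/6.307e+10 = 6.738e-08 kg/m³ = 6.738e-05 mg/L = 0.06738 µg/L.

0.0674 µg/L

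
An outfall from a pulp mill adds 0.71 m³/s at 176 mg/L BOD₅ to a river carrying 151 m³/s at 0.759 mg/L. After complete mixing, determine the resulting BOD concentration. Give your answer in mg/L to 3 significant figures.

Conservation of mass across the mixing zone: C = (0.71·176 + 151·0.759) / (0.71 + 151) = 239.6/151.7 = 1.579 mg/L.

1.58 mg/L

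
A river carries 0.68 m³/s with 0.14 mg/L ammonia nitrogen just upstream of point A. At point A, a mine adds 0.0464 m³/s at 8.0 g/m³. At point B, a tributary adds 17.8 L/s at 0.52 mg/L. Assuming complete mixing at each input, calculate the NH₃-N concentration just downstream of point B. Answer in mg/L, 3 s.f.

After input A: C = (0.68·0.14 + 0.0464·8) / 0.7264 = 0.6421 mg/L.
17.8 L/s = 0.0178 m³/s.
After input B: C = (0.7264·0.6421 + 0.0178·0.52) / 0.7442 = 0.6392 mg/L.

0.639 mg/L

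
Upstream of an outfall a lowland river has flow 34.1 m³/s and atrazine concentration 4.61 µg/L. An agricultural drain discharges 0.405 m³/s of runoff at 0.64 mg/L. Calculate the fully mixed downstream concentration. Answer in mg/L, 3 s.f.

0.0121 mg/L

4.61 µg/L = 0.00461 mg/L.
Conservation of mass across the mixing zone: C = (0.405·0.64 + 34.1·0.00461) / (0.405 + 34.1) = 0.4164/34.51 = 0.01207 mg/L.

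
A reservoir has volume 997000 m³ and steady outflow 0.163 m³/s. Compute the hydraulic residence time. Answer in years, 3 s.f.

0.194 yr

Q = 0.163 m³/s × 3.156e+07 s/yr = 5.144e+06 m³/yr.
Hydraulic residence time τ = V/Q = 997000/5.144e+06 = 0.1938 yr.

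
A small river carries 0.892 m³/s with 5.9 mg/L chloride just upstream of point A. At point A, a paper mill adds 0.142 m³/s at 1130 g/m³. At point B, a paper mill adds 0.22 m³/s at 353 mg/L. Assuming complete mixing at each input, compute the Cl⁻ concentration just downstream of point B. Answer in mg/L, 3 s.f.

194 mg/L

After input A: C = (0.892·5.9 + 0.142·1130) / 1.034 = 160.3 mg/L.
After input B: C = (1.034·160.3 + 0.22·353) / 1.254 = 194.1 mg/L.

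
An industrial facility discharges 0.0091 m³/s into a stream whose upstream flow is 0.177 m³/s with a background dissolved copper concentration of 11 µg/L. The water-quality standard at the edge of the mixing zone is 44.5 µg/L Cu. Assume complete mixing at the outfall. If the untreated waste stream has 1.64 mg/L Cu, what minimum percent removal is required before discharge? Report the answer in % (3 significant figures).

11 µg/L = 0.011 mg/L.
44.5 µg/L = 0.0445 mg/L.
Mass balance: 0.0445·0.1861 = 0.0091·Cₑ + 0.177·0.011.
Cₑ = (0.008281 − 0.001947) / 0.0091 = 0.6961 mg/L.
Required removal = 1 − 0.6961/1.64 = 57.56 %.

57.6 %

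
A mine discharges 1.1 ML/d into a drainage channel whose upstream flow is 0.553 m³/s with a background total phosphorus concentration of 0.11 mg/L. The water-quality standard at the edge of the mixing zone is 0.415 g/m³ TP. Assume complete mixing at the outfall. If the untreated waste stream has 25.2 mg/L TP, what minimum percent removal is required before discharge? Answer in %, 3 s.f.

45.8 %

1.1 ML/d = 0.01273 m³/s.
Mass balance: 0.415·0.5657 = 0.01273·Cₑ + 0.553·0.11.
Cₑ = (0.2348 − 0.06083) / 0.01273 = 13.66 mg/L.
Required removal = 1 − 13.66/25.2 = 45.78 %.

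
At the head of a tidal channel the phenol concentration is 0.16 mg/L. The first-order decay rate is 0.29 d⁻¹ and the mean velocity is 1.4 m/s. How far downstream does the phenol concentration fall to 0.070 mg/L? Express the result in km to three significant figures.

From C = C₀·e^(−kt), t = ln(C₀/C)/k = ln(0.16/0.070)/0.29 = 0.8267/0.29 = 2.851 d.
Distance = v·t = 1.4 m/s × 2.463e+05 s = 3.448e+05 m = 344.8 km.

345 km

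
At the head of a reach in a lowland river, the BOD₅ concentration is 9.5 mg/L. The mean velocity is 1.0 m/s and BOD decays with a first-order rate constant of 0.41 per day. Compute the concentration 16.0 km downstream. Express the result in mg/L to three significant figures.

Travel time t = 16.0 km / 1.0 m/s = 1.6e+04/1.0 = 1.6e+04 s = 0.1852 d.
First-order decay: C = 9.5·exp(−0.41·0.1852) = 9.5·0.9269 = 8.805 mg/L.

8.81 mg/L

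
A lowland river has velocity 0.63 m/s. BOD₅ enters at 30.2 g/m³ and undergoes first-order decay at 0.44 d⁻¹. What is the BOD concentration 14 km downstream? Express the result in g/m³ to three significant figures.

27.0 g/m³

Travel time t = 14 km / 0.63 m/s = 1.4e+04/0.63 = 2.222e+04 s = 0.2572 d.
First-order decay: C = 30.2·exp(−0.44·0.2572) = 30.2·0.893 = 26.97 g/m³.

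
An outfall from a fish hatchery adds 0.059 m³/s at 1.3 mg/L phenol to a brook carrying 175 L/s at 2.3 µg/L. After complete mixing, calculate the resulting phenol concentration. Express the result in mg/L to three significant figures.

175 L/s = 0.175 m³/s.
2.3 µg/L = 0.0023 mg/L.
Conservation of mass across the mixing zone: C = (0.059·1.3 + 0.175·0.0023) / (0.059 + 0.175) = 0.0771/0.234 = 0.3295 mg/L.

0.329 mg/L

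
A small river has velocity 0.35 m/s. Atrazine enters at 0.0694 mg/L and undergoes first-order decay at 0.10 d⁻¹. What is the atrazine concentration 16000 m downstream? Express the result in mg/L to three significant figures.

Travel time t = 16000 m / 0.35 m/s = 1.6e+04/0.35 = 4.571e+04 s = 0.5291 d.
First-order decay: C = 0.0694·exp(−0.10·0.5291) = 0.0694·0.9485 = 0.06582 mg/L.

0.0658 mg/L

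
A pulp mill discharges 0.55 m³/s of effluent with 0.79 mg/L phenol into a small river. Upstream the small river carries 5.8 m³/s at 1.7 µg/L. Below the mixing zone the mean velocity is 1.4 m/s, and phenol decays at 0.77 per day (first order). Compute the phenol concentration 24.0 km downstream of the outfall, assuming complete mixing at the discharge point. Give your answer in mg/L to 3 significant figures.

0.0601 mg/L

1.7 µg/L = 0.0017 mg/L.
After complete mixing, C₀ = (0.55·0.79 + 5.8·0.0017) / 6.35 = 0.06998 mg/L.
Travel time t = 2.4e+04 m / 1.4 m/s = 1.714e+04 s = 0.1984 d.
C = 0.06998·exp(−0.77·0.1984) = 0.06998·0.8583 = 0.06006 mg/L.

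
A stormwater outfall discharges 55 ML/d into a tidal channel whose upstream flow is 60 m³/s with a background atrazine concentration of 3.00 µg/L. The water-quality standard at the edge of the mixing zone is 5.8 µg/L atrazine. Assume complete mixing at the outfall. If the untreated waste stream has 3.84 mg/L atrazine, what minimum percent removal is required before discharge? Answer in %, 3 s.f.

55 ML/d = 0.6366 m³/s.
3.00 µg/L = 0.003 mg/L.
5.8 µg/L = 0.0058 mg/L.
Mass balance: 0.0058·60.64 = 0.6366·Cₑ + 60·0.003.
Cₑ = (0.3517 − 0.18) / 0.6366 = 0.2697 mg/L.
Required removal = 1 − 0.2697/3.84 = 92.98 %.

93.0 %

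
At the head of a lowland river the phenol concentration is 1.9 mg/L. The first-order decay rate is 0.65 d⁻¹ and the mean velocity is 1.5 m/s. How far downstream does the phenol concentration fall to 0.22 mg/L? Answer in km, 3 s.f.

From C = C₀·e^(−kt), t = ln(C₀/C)/k = ln(1.9/0.22)/0.65 = 2.156/0.65 = 3.317 d.
Distance = v·t = 1.5 m/s × 2.866e+05 s = 4.299e+05 m = 429.9 km.

430 km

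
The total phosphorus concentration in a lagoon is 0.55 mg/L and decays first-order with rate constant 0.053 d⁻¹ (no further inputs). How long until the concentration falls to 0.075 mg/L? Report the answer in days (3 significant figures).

37.6 d

t = ln(C₀/C)/k = ln(0.55/0.075)/0.053 = 1.992/0.053 = 37.59 d.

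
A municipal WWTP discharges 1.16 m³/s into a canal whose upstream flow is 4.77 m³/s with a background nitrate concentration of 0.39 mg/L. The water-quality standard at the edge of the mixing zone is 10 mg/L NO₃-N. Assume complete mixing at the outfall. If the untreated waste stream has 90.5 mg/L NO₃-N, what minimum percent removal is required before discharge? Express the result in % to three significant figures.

Mass balance: 10·5.93 = 1.16·Cₑ + 4.77·0.39.
Cₑ = (59.3 − 1.86) / 1.16 = 49.52 mg/L.
Required removal = 1 − 49.52/90.5 = 45.29 %.

45.3 %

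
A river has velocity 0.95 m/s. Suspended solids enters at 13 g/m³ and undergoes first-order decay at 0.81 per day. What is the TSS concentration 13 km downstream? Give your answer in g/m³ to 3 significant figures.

11.4 g/m³

Travel time t = 13 km / 0.95 m/s = 1.3e+04/0.95 = 1.368e+04 s = 0.1584 d.
First-order decay: C = 13·exp(−0.81·0.1584) = 13·0.8796 = 11.43 g/m³.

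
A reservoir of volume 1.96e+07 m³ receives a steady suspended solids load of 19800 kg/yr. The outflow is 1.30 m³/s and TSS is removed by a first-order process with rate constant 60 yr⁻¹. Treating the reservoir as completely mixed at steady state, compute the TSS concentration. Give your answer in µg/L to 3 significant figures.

Outflow Q = 1.30 m³/s × 3.156e+07 s/yr = 4.102e+07 m³/yr.
Steady-state CSTR mass balance: W = Q·C + k·V·C, so C = W/(Q + kV).
Q + kV = 4.102e+07 + 60·1.96e+07 = 1.217e+09 m³/yr.
C = 19800/1.217e+09 = 1.627e-05 kg/m³ = 0.01627 mg/L = 16.27 µg/L.

16.3 µg/L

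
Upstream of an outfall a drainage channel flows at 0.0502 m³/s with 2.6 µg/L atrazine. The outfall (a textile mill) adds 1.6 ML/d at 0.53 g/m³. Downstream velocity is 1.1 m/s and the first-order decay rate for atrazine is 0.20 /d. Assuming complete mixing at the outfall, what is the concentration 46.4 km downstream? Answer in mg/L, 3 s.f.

1.6 ML/d = 0.01852 m³/s.
2.6 µg/L = 0.0026 mg/L.
After complete mixing, C₀ = (0.01852·0.53 + 0.0502·0.0026) / 0.06872 = 0.1447 mg/L.
Travel time t = 4.64e+04 m / 1.1 m/s = 4.218e+04 s = 0.4882 d.
C = 0.1447·exp(−0.20·0.4882) = 0.1447·0.907 = 0.1313 mg/L.

0.131 mg/L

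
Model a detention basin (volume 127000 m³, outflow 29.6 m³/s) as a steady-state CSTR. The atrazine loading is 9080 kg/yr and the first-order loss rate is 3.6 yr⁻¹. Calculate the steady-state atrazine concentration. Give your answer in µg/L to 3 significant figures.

9.72 µg/L

Outflow Q = 29.6 m³/s × 3.156e+07 s/yr = 9.341e+08 m³/yr.
Steady-state CSTR mass balance: W = Q·C + k·V·C, so C = W/(Q + kV).
Q + kV = 9.341e+08 + 3.6·127000 = 9.346e+08 m³/yr.
C = 9080/9.346e+08 = 9.716e-06 kg/m³ = 0.009716 mg/L = 9.716 µg/L.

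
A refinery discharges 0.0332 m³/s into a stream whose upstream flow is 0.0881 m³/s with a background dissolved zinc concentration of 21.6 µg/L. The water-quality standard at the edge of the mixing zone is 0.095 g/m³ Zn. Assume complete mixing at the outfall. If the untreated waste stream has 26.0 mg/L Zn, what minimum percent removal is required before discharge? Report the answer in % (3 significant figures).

21.6 µg/L = 0.0216 mg/L.
Mass balance: 0.095·0.1213 = 0.0332·Cₑ + 0.0881·0.0216.
Cₑ = (0.01152 − 0.001903) / 0.0332 = 0.2898 mg/L.
Required removal = 1 − 0.2898/26.0 = 98.89 %.

98.9 %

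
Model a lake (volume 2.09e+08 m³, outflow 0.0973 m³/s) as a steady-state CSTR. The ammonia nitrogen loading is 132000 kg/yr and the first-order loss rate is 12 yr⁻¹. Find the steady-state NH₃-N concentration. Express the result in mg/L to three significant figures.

0.0526 mg/L

Outflow Q = 0.0973 m³/s × 3.156e+07 s/yr = 3.071e+06 m³/yr.
Steady-state CSTR mass balance: W = Q·C + k·V·C, so C = W/(Q + kV).
Q + kV = 3.071e+06 + 12·2.09e+08 = 2.511e+09 m³/yr.
C = 132000/2.511e+09 = 5.257e-05 kg/m³ = 0.05257 mg/L.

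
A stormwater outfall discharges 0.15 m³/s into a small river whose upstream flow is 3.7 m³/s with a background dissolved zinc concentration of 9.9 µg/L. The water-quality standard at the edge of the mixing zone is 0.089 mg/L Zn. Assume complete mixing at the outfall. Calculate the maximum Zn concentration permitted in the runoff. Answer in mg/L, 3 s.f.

9.9 µg/L = 0.0099 mg/L.
Mass balance: 0.089·3.85 = 0.15·Cₑ + 3.7·0.0099.
Cₑ = (0.3427 − 0.03663) / 0.15 = 2.04 mg/L.

2.04 mg/L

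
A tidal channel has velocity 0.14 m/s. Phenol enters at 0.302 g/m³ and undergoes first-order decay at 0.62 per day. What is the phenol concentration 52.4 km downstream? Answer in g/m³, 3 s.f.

0.0206 g/m³

Travel time t = 52.4 km / 0.14 m/s = 5.24e+04/0.14 = 3.743e+05 s = 4.332 d.
First-order decay: C = 0.302·exp(−0.62·4.332) = 0.302·0.06816 = 0.02059 g/m³.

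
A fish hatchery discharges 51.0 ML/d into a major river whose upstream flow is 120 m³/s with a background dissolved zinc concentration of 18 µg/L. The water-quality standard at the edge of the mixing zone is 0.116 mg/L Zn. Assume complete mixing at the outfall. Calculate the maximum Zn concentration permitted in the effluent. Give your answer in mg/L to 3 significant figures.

20.0 mg/L

51.0 ML/d = 0.5903 m³/s.
18 µg/L = 0.018 mg/L.
Mass balance: 0.116·120.6 = 0.5903·Cₑ + 120·0.018.
Cₑ = (13.99 − 2.16) / 0.5903 = 20.04 mg/L.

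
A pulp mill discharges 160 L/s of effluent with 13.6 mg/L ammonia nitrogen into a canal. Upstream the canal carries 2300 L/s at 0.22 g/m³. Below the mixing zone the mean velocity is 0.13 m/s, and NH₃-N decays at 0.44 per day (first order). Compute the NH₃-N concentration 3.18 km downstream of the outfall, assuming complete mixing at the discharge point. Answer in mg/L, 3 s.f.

0.963 mg/L

160 L/s = 0.16 m³/s.
2300 L/s = 2.3 m³/s.
After complete mixing, C₀ = (0.16·13.6 + 2.3·0.22) / 2.46 = 1.09 mg/L.
Travel time t = 3180 m / 0.13 m/s = 2.446e+04 s = 0.2831 d.
C = 1.09·exp(−0.44·0.2831) = 1.09·0.8829 = 0.9625 mg/L.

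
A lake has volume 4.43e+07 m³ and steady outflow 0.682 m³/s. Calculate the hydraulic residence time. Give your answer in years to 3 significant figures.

Q = 0.682 m³/s × 3.156e+07 s/yr = 2.152e+07 m³/yr.
Hydraulic residence time τ = V/Q = 4.43e+07/2.152e+07 = 2.058 yr.

2.06 yr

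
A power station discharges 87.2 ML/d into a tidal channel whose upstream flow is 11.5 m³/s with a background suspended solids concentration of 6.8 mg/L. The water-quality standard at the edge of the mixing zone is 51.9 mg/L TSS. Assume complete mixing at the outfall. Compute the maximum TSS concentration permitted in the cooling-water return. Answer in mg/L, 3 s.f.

87.2 ML/d = 1.009 m³/s.
Mass balance: 51.9·12.51 = 1.009·Cₑ + 11.5·6.8.
Cₑ = (649.2 − 78.2) / 1.009 = 565.8 mg/L.

566 mg/L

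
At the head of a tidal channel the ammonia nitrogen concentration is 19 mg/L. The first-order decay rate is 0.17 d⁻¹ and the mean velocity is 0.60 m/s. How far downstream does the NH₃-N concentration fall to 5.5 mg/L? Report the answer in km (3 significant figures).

378 km

From C = C₀·e^(−kt), t = ln(C₀/C)/k = ln(19/5.5)/0.17 = 1.24/0.17 = 7.292 d.
Distance = v·t = 0.60 m/s × 6.301e+05 s = 3.78e+05 m = 378 km.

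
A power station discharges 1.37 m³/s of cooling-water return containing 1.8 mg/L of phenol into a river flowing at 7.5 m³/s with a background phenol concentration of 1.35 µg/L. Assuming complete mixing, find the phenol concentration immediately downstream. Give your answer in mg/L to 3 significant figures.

1.35 µg/L = 0.00135 mg/L.
Flow-weighted mixing gives C = (1.37·1.8 + 7.5·0.00135) / (1.37 + 7.5) = 2.476/8.87 = 0.2792 mg/L.

0.279 mg/L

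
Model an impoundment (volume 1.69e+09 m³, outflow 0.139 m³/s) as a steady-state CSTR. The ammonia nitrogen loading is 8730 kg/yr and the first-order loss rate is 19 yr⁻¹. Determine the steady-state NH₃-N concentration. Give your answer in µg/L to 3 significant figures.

0.272 µg/L

Outflow Q = 0.139 m³/s × 3.156e+07 s/yr = 4.387e+06 m³/yr.
Steady-state CSTR mass balance: W = Q·C + k·V·C, so C = W/(Q + kV).
Q + kV = 4.387e+06 + 19·1.69e+09 = 3.211e+10 m³/yr.
C = 8730/3.211e+10 = 2.718e-07 kg/m³ = 0.0002718 mg/L = 0.2718 µg/L.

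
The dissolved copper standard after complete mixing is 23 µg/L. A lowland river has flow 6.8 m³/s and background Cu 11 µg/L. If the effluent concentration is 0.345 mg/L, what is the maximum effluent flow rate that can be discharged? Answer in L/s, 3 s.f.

11 µg/L = 0.011 mg/L.
23 µg/L = 0.023 mg/L.
Mass balance at complete mixing: C_std·(Q_w + Q_r) = Q_w·C_e + Q_r·C_b.
Rearranging, Q_w = Q_r·(C_std − C_b)/(C_e − C_std) = 6.8·(0.023 − 0.011) / (0.345 − 0.023) = 0.2534 m³/s.
= 253.4 L/s.

253 L/s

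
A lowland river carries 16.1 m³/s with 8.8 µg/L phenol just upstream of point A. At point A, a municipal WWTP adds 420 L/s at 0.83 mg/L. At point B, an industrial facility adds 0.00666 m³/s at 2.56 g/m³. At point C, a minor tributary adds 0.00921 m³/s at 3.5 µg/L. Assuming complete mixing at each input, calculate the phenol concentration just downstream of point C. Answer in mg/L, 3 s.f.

8.8 µg/L = 0.0088 mg/L.
420 L/s = 0.42 m³/s.
After input A: C = (16.1·0.0088 + 0.42·0.83) / 16.52 = 0.02968 mg/L.
After input B: C = (16.52·0.02968 + 0.00666·2.56) / 16.53 = 0.0307 mg/L.
3.5 µg/L = 0.0035 mg/L.
After input C: C = (16.53·0.0307 + 0.00921·0.0035) / 16.54 = 0.03068 mg/L.

0.0307 mg/L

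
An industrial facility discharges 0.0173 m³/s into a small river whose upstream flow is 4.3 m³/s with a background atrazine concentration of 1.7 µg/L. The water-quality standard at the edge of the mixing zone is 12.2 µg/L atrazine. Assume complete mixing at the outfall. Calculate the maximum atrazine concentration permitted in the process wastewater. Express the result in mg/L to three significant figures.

2.62 mg/L

1.7 µg/L = 0.0017 mg/L.
12.2 µg/L = 0.0122 mg/L.
Mass balance: 0.0122·4.317 = 0.0173·Cₑ + 4.3·0.0017.
Cₑ = (0.05267 − 0.00731) / 0.0173 = 2.622 mg/L.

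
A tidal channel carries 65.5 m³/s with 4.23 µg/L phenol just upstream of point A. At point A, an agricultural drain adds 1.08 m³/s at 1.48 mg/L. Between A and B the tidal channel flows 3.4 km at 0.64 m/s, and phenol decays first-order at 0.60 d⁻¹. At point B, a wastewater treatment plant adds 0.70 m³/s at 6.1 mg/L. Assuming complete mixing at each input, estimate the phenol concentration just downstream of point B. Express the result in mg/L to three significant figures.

4.23 µg/L = 0.00423 mg/L.
After input A: C = (65.5·0.00423 + 1.08·1.48) / 66.58 = 0.02817 mg/L.
Over the 3.4 km reach to input B (t = 5312 s = 0.06149 d), decay gives C = 0.02817·exp(−0.60·0.06149) = 0.02715 mg/L.
After input B: C = (66.58·0.02715 + 0.7·6.1) / 67.28 = 0.09033 mg/L.

0.0903 mg/L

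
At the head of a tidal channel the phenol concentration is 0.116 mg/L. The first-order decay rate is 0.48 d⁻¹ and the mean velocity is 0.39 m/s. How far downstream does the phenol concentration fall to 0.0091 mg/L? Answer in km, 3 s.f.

From C = C₀·e^(−kt), t = ln(C₀/C)/k = ln(0.116/0.0091)/0.48 = 2.545/0.48 = 5.303 d.
Distance = v·t = 0.39 m/s × 4.582e+05 s = 1.787e+05 m = 178.7 km.

179 km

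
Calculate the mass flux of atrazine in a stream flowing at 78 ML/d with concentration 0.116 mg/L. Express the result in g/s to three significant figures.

78 ML/d = 0.9028 m³/s.
Mass flux = Q·C = 0.9028 m³/s × 0.116 g/m³ = 0.1047 g/s.

0.105 g/s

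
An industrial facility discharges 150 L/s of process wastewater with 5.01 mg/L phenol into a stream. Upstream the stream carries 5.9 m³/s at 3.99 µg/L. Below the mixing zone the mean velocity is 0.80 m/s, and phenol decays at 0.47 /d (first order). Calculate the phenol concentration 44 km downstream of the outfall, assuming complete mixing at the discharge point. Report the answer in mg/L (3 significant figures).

150 L/s = 0.15 m³/s.
3.99 µg/L = 0.00399 mg/L.
After complete mixing, C₀ = (0.15·5.01 + 5.9·0.00399) / 6.05 = 0.1281 mg/L.
Travel time t = 4.4e+04 m / 0.80 m/s = 5.5e+04 s = 0.6366 d.
C = 0.1281·exp(−0.47·0.6366) = 0.1281·0.7414 = 0.09498 mg/L.

0.0950 mg/L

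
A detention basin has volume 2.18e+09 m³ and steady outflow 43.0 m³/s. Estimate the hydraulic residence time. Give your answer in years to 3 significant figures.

Q = 43.0 m³/s × 3.156e+07 s/yr = 1.357e+09 m³/yr.
Hydraulic residence time τ = V/Q = 2.18e+09/1.357e+09 = 1.607 yr.

1.61 yr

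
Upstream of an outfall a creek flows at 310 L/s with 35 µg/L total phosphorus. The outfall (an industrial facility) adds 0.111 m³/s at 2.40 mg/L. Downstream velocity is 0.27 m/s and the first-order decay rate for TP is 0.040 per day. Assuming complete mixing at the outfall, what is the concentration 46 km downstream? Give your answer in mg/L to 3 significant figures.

0.609 mg/L

310 L/s = 0.31 m³/s.
35 µg/L = 0.035 mg/L.
After complete mixing, C₀ = (0.111·2.4 + 0.31·0.035) / 0.421 = 0.6586 mg/L.
Travel time t = 4.6e+04 m / 0.27 m/s = 1.704e+05 s = 1.972 d.
C = 0.6586·exp(−0.040·1.972) = 0.6586·0.9242 = 0.6086 mg/L.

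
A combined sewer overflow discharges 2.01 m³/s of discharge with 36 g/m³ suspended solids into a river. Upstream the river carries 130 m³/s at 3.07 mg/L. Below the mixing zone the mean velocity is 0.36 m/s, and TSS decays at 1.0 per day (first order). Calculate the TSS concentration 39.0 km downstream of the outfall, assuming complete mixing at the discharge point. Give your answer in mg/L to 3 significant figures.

After complete mixing, C₀ = (2.01·36 + 130·3.07) / 132 = 3.571 mg/L.
Travel time t = 3.9e+04 m / 0.36 m/s = 1.083e+05 s = 1.254 d.
C = 3.571·exp(−1.0·1.254) = 3.571·0.2854 = 1.019 mg/L.

1.02 mg/L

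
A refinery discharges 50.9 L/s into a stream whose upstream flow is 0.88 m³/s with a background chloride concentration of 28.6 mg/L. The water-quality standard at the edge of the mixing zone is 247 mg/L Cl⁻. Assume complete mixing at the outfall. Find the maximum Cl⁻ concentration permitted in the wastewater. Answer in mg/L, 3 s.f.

4020 mg/L

50.9 L/s = 0.0509 m³/s.
Mass balance: 247·0.9309 = 0.0509·Cₑ + 0.88·28.6.
Cₑ = (229.9 − 25.17) / 0.0509 = 4023 mg/L.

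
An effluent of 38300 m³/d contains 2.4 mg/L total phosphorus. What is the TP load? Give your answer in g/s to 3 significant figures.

1.06 g/s

38300 m³/d = 0.4433 m³/s.
Mass flux = Q·C = 0.4433 m³/s × 2.4 g/m³ = 1.064 g/s.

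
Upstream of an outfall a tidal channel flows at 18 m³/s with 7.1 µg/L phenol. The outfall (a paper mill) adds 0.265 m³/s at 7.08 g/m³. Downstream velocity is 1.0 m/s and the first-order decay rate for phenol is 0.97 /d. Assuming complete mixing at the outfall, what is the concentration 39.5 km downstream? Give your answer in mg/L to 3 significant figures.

0.0704 mg/L

7.1 µg/L = 0.0071 mg/L.
After complete mixing, C₀ = (0.265·7.08 + 18·0.0071) / 18.27 = 0.1097 mg/L.
Travel time t = 3.95e+04 m / 1.0 m/s = 3.95e+04 s = 0.4572 d.
C = 0.1097·exp(−0.97·0.4572) = 0.1097·0.6418 = 0.07042 mg/L.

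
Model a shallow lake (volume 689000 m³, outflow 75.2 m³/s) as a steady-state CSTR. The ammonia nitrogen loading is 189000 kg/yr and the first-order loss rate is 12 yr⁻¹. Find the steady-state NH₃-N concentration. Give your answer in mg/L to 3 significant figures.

Outflow Q = 75.2 m³/s × 3.156e+07 s/yr = 2.373e+09 m³/yr.
Steady-state CSTR mass balance: W = Q·C + k·V·C, so C = W/(Q + kV).
Q + kV = 2.373e+09 + 12·689000 = 2.381e+09 m³/yr.
C = 189000/2.381e+09 = 7.937e-05 kg/m³ = 0.07937 mg/L.

0.0794 mg/L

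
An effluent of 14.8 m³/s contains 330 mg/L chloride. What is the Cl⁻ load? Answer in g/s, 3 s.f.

Mass flux = Q·C = 14.8 m³/s × 330 g/m³ = 4884 g/s.

4880 g/s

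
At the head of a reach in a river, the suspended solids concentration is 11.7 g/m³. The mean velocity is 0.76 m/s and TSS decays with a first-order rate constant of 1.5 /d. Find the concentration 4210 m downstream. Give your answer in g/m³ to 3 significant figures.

10.6 g/m³

Travel time t = 4210 m / 0.76 m/s = 4210/0.76 = 5539 s = 0.06411 d.
First-order decay: C = 11.7·exp(−1.5·0.06411) = 11.7·0.9083 = 10.63 g/m³.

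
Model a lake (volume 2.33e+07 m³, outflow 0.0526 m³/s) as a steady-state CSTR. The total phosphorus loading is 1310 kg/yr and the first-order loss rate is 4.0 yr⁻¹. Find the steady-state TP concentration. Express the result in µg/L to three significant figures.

Outflow Q = 0.0526 m³/s × 3.156e+07 s/yr = 1.66e+06 m³/yr.
Steady-state CSTR mass balance: W = Q·C + k·V·C, so C = W/(Q + kV).
Q + kV = 1.66e+06 + 4.0·2.33e+07 = 9.486e+07 m³/yr.
C = 1310/9.486e+07 = 1.381e-05 kg/m³ = 0.01381 mg/L = 13.81 µg/L.

13.8 µg/L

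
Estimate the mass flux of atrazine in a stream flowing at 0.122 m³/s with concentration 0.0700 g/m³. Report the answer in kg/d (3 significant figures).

0.738 kg/d

Mass flux = Q·C = 0.122 m³/s × 0.07 g/m³ = 0.00854 g/s.
= 0.00854 g/s × 86.4 = 0.7379 kg/d.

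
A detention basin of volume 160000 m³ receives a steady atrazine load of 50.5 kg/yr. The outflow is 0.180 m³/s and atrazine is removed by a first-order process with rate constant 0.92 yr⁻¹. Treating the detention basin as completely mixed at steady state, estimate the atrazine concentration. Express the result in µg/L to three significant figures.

8.67 µg/L

Outflow Q = 0.180 m³/s × 3.156e+07 s/yr = 5.68e+06 m³/yr.
Steady-state CSTR mass balance: W = Q·C + k·V·C, so C = W/(Q + kV).
Q + kV = 5.68e+06 + 0.92·160000 = 5.828e+06 m³/yr.
C = 50.5/5.828e+06 = 8.666e-06 kg/m³ = 0.008666 mg/L = 8.666 µg/L.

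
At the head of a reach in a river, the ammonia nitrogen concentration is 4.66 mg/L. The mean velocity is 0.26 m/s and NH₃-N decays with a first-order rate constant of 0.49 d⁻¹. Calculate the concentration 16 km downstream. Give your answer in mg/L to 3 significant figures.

Travel time t = 16 km / 0.26 m/s = 1.6e+04/0.26 = 6.154e+04 s = 0.7123 d.
First-order decay: C = 4.66·exp(−0.49·0.7123) = 4.66·0.7054 = 3.287 mg/L.

3.29 mg/L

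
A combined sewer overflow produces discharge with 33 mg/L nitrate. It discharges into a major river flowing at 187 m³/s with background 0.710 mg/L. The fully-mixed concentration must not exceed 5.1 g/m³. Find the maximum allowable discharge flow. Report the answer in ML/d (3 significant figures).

2540 ML/d

Mass balance at complete mixing: C_std·(Q_w + Q_r) = Q_w·C_e + Q_r·C_b.
Rearranging, Q_w = Q_r·(C_std − C_b)/(C_e − C_std) = 187·(5.1 − 0.71) / (33 − 5.1) = 29.42 m³/s.
= 2542 ML/d.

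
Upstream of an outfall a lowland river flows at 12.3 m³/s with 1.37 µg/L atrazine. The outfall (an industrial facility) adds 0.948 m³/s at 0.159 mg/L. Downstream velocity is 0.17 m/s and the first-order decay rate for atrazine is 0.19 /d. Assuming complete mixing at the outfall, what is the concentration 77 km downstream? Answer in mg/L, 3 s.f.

1.37 µg/L = 0.00137 mg/L.
After complete mixing, C₀ = (0.948·0.159 + 12.3·0.00137) / 13.25 = 0.01265 mg/L.
Travel time t = 7.7e+04 m / 0.17 m/s = 4.529e+05 s = 5.242 d.
C = 0.01265·exp(−0.19·5.242) = 0.01265·0.3693 = 0.004672 mg/L.

0.00467 mg/L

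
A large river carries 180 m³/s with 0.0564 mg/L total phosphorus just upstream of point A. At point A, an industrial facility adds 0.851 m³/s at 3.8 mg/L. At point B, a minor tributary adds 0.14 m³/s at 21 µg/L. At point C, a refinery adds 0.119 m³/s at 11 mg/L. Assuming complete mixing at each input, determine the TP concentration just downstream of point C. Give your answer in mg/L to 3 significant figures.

After input A: C = (180·0.0564 + 0.851·3.8) / 180.9 = 0.07402 mg/L.
21 µg/L = 0.021 mg/L.
After input B: C = (180.9·0.07402 + 0.14·0.021) / 181 = 0.07397 mg/L.
After input C: C = (181·0.07397 + 0.119·11) / 181.1 = 0.08115 mg/L.

0.0812 mg/L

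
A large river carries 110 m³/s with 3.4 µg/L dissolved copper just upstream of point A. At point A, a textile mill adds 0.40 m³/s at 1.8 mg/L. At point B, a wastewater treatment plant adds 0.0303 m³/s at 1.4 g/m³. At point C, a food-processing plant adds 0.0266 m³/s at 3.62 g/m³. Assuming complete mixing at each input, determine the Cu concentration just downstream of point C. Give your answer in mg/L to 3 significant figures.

0.0112 mg/L

3.4 µg/L = 0.0034 mg/L.
After input A: C = (110·0.0034 + 0.4·1.8) / 110.4 = 0.009909 mg/L.
After input B: C = (110.4·0.009909 + 0.0303·1.4) / 110.4 = 0.01029 mg/L.
After input C: C = (110.4·0.01029 + 0.0266·3.62) / 110.5 = 0.01116 mg/L.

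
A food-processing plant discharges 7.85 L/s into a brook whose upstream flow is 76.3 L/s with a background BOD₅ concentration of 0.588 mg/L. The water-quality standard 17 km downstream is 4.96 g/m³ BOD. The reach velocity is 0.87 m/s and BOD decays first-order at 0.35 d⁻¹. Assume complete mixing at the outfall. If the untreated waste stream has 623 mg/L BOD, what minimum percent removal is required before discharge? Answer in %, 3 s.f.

91.7 %

7.85 L/s = 0.00785 m³/s.
76.3 L/s = 0.0763 m³/s.
Travel time to the compliance point: t = 1.7e+04/0.87 = 1.954e+04 s = 0.2262 d; decay factor exp(−0.35·0.2262) = 0.9239.
So the concentration just after mixing may be at most 4.96/0.9239 = 5.369 mg/L.
Mass balance: 5.369·0.08415 = 0.00785·Cₑ + 0.0763·0.588.
Cₑ = (0.4518 − 0.04486) / 0.00785 = 51.83 mg/L.
Required removal = 1 − 51.83/623 = 91.68 %.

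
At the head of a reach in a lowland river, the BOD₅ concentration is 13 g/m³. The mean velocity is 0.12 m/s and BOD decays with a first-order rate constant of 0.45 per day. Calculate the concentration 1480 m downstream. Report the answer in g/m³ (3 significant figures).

Travel time t = 1480 m / 0.12 m/s = 1480/0.12 = 1.233e+04 s = 0.1427 d.
First-order decay: C = 13·exp(−0.45·0.1427) = 13·0.9378 = 12.19 g/m³.

12.2 g/m³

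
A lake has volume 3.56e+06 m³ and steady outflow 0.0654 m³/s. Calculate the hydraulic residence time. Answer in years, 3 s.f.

Q = 0.0654 m³/s × 3.156e+07 s/yr = 2.064e+06 m³/yr.
Hydraulic residence time τ = V/Q = 3.56e+06/2.064e+06 = 1.725 yr.

1.72 yr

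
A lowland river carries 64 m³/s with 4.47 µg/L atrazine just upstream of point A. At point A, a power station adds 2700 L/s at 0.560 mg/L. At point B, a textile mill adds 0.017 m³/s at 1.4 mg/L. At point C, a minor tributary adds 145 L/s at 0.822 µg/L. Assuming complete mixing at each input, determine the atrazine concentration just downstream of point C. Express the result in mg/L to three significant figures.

4.47 µg/L = 0.00447 mg/L.
2700 L/s = 2.7 m³/s.
After input A: C = (64·0.00447 + 2.7·0.56) / 66.7 = 0.02696 mg/L.
After input B: C = (66.7·0.02696 + 0.017·1.4) / 66.72 = 0.02731 mg/L.
145 L/s = 0.145 m³/s.
0.822 µg/L = 0.000822 mg/L.
After input C: C = (66.72·0.02731 + 0.145·0.000822) / 66.86 = 0.02725 mg/L.

0.0273 mg/L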